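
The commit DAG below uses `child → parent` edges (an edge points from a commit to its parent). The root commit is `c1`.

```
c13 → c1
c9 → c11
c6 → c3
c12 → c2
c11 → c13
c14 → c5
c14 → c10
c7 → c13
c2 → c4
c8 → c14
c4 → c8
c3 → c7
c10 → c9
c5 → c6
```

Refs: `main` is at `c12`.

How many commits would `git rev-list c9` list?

4

Walking parent pointers from c9: reachable set = {c1, c11, c13, c9}.
That is 4 commits.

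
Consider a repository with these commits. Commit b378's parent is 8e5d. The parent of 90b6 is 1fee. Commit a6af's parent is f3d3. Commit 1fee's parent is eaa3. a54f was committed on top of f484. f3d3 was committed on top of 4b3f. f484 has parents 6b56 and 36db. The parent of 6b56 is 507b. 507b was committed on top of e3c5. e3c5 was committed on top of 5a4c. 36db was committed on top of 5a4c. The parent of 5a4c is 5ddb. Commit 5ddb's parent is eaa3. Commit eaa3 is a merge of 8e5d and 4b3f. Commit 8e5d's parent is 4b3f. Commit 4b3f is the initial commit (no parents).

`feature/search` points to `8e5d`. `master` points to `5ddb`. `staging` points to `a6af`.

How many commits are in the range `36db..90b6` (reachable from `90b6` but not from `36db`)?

Reachable from 90b6: {1fee, 4b3f, 8e5d, 90b6, eaa3}.
Reachable from 36db: {36db, 4b3f, 5a4c, 5ddb, 8e5d, eaa3}.
In 90b6's history but not 36db's: {1fee, 90b6} — 2 commits.

2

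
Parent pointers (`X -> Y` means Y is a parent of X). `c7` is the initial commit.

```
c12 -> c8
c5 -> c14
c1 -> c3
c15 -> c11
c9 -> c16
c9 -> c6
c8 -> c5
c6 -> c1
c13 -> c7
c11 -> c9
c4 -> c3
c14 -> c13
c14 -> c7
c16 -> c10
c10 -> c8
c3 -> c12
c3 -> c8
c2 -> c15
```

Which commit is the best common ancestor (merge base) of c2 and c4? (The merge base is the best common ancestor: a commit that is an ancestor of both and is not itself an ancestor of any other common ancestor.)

c3

Ancestors of c2: {c1, c10, c11, c12, c13, c14, c15, c16, c2, c3, c5, c6, c7, c8, c9}.
Ancestors of c4: {c12, c13, c14, c3, c4, c5, c7, c8}.
Common ancestors: {c12, c13, c14, c3, c5, c7, c8}.
Among these, c3 is not an ancestor of any other common ancestor — it is the merge base.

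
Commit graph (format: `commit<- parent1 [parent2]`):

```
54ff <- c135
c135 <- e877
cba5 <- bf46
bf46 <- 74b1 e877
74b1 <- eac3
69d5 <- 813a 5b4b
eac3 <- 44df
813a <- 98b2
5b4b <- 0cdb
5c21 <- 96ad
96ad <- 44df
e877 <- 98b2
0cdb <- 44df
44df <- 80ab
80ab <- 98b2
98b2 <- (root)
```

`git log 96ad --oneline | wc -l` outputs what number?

Walking parent pointers from 96ad: reachable set = {44df, 80ab, 96ad, 98b2}.
That is 4 commits.

4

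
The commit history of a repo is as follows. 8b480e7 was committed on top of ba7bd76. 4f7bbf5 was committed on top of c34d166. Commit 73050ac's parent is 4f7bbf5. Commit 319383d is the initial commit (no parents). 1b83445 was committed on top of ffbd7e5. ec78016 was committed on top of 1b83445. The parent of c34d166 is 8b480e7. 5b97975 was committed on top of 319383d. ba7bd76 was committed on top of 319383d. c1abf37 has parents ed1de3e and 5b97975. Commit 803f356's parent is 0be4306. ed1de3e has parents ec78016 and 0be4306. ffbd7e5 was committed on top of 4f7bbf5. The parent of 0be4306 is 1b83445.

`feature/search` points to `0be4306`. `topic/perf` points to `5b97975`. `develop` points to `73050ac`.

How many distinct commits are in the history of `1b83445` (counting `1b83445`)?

Walking parent pointers from 1b83445: reachable set = {1b83445, 319383d, 4f7bbf5, 8b480e7, ba7bd76, c34d166, ffbd7e5}.
That is 7 commits.

7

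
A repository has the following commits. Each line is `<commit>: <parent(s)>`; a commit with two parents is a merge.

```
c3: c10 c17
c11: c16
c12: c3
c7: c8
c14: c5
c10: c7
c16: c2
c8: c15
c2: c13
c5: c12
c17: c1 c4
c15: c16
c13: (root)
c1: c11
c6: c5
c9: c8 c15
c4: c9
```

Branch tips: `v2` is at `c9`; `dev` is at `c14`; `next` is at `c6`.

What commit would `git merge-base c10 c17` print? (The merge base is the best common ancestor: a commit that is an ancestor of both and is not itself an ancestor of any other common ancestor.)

Ancestors of c10: {c10, c13, c15, c16, c2, c7, c8}.
Ancestors of c17: {c1, c11, c13, c15, c16, c17, c2, c4, c8, c9}.
Common ancestors: {c13, c15, c16, c2, c8}.
Among these, c8 is not an ancestor of any other common ancestor — it is the merge base.

c8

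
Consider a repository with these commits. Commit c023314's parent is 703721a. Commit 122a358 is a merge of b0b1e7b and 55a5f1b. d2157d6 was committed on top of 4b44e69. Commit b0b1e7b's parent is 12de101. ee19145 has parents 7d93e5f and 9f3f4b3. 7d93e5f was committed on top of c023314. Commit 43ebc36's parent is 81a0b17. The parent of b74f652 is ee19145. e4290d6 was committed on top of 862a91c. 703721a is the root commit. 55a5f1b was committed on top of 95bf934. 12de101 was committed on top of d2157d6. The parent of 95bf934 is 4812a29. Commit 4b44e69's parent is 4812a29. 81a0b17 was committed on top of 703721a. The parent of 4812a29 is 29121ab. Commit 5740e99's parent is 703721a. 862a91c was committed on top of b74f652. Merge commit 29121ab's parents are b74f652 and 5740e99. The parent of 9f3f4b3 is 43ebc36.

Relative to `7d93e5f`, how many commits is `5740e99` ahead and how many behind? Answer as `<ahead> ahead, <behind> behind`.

1 ahead, 2 behind

Reachable from 5740e99: {5740e99, 703721a}.
Reachable from 7d93e5f: {703721a, 7d93e5f, c023314}.
Only in 5740e99's history (ahead): {5740e99} — 1.
Only in 7d93e5f's history (behind): {7d93e5f, c023314} — 2.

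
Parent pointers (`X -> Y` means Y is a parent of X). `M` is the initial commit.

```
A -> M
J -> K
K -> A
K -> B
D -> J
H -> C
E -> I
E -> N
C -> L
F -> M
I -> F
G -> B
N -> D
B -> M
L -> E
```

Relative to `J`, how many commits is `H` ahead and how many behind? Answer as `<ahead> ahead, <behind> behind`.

8 ahead, 0 behind

Reachable from H: {A, B, C, D, E, F, H, I, J, K, L, M, N}.
Reachable from J: {A, B, J, K, M}.
Only in H's history (ahead): {C, D, E, F, H, I, L, N} — 8.
Only in J's history (behind): {} — 0.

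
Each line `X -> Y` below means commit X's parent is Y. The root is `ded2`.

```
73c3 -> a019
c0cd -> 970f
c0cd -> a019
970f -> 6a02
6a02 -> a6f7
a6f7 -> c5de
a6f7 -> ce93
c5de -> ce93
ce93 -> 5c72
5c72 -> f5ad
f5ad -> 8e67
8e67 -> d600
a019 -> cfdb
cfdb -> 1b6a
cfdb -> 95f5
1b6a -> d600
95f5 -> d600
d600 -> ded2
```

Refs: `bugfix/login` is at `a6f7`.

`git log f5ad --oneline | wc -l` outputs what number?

Walking parent pointers from f5ad: reachable set = {8e67, d600, ded2, f5ad}.
That is 4 commits.

4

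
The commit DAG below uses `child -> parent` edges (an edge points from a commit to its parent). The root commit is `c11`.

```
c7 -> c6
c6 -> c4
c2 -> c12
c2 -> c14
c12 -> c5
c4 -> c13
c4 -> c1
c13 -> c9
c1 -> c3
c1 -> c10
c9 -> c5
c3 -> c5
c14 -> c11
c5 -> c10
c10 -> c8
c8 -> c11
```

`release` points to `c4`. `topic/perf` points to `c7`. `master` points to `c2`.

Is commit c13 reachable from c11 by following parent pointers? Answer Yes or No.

Ancestors of c11: {c11}.
c13 is not in that set, so it is not an ancestor of c11.

No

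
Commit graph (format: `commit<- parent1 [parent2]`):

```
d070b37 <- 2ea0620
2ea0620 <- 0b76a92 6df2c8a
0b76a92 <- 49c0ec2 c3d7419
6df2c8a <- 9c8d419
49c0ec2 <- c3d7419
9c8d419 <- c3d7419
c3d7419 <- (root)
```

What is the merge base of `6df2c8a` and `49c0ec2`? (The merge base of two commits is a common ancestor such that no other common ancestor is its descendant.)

Ancestors of 6df2c8a: {6df2c8a, 9c8d419, c3d7419}.
Ancestors of 49c0ec2: {49c0ec2, c3d7419}.
Common ancestors: {c3d7419}.
The only common ancestor is c3d7419, so it is the merge base.

c3d7419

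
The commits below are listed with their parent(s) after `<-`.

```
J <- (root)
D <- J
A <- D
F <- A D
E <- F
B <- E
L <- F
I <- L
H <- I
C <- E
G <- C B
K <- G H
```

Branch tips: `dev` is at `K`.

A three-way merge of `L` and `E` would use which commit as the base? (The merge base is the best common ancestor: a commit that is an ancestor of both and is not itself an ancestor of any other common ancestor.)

Ancestors of L: {A, D, F, J, L}.
Ancestors of E: {A, D, E, F, J}.
Common ancestors: {A, D, F, J}.
Among these, F is not an ancestor of any other common ancestor — it is the merge base.

F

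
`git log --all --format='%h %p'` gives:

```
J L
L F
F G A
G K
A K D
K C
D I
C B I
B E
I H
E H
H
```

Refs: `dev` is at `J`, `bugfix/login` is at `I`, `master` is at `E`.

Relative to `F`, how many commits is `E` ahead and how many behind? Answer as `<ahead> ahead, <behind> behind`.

Reachable from E: {E, H}.
Reachable from F: {A, B, C, D, E, F, G, H, I, K}.
Only in E's history (ahead): {} — 0.
Only in F's history (behind): {A, B, C, D, F, G, I, K} — 8.

0 ahead, 8 behind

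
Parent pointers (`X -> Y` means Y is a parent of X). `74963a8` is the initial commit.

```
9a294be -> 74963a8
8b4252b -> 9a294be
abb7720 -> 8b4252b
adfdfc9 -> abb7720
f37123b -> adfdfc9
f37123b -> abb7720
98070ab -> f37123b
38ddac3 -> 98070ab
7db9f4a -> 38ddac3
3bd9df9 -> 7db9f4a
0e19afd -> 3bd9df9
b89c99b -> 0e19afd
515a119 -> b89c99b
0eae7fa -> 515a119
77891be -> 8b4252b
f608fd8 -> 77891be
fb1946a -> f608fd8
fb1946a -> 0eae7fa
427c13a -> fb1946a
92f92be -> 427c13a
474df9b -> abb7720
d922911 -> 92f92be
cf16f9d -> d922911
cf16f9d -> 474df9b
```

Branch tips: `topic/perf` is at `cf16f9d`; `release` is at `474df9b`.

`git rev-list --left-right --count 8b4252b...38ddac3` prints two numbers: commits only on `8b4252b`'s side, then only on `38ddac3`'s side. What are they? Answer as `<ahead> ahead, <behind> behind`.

Reachable from 8b4252b: {74963a8, 8b4252b, 9a294be}.
Reachable from 38ddac3: {38ddac3, 74963a8, 8b4252b, 98070ab, 9a294be, abb7720, adfdfc9, f37123b}.
Only in 8b4252b's history (ahead): {} — 0.
Only in 38ddac3's history (behind): {38ddac3, 98070ab, abb7720, adfdfc9, f37123b} — 5.

0 ahead, 5 behind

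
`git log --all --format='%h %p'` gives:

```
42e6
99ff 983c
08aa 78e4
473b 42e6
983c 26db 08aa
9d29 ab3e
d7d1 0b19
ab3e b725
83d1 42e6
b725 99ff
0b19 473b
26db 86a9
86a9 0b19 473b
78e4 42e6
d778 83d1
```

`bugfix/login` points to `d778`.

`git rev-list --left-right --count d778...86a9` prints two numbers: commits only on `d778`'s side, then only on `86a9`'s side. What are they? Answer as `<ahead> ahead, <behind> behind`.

Reachable from d778: {42e6, 83d1, d778}.
Reachable from 86a9: {0b19, 42e6, 473b, 86a9}.
Only in d778's history (ahead): {83d1, d778} — 2.
Only in 86a9's history (behind): {0b19, 473b, 86a9} — 3.

2 ahead, 3 behind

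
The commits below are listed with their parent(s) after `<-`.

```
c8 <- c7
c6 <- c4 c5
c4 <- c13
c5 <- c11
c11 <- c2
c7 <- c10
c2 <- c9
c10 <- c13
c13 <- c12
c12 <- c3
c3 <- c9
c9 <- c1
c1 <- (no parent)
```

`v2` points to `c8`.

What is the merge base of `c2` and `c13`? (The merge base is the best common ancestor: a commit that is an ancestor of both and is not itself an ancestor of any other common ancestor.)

Ancestors of c2: {c1, c2, c9}.
Ancestors of c13: {c1, c12, c13, c3, c9}.
Common ancestors: {c1, c9}.
Among these, c9 is not an ancestor of any other common ancestor — it is the merge base.

c9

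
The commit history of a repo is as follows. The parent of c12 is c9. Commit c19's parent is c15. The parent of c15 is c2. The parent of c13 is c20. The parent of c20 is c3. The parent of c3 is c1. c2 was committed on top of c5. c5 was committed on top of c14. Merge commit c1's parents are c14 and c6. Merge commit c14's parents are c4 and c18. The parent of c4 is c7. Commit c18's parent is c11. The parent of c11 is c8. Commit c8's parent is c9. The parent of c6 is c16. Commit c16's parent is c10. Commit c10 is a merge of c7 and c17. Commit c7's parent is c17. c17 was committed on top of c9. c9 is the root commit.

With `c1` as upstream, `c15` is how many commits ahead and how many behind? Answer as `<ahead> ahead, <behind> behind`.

3 ahead, 4 behind

Reachable from c15: {c11, c14, c15, c17, c18, c2, c4, c5, c7, c8, c9}.
Reachable from c1: {c1, c10, c11, c14, c16, c17, c18, c4, c6, c7, c8, c9}.
Only in c15's history (ahead): {c15, c2, c5} — 3.
Only in c1's history (behind): {c1, c10, c16, c6} — 4.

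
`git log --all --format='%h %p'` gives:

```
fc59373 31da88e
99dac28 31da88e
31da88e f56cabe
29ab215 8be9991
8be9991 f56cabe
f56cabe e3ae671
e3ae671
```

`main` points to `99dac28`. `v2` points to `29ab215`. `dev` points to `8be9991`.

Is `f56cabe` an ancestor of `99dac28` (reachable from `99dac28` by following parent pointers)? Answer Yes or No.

Yes

Ancestors of 99dac28 (commits reachable by following parents): {31da88e, 99dac28, e3ae671, f56cabe}.
f56cabe is in that set, so it is an ancestor of 99dac28.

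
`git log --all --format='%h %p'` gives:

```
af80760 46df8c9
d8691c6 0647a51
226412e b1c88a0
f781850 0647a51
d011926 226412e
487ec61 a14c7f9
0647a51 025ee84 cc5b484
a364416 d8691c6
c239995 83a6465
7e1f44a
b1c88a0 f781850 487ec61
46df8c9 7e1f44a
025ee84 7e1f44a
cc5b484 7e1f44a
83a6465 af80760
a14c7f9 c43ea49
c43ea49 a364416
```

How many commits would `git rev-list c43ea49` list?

7

Walking parent pointers from c43ea49: reachable set = {025ee84, 0647a51, 7e1f44a, a364416, c43ea49, cc5b484, d8691c6}.
That is 7 commits.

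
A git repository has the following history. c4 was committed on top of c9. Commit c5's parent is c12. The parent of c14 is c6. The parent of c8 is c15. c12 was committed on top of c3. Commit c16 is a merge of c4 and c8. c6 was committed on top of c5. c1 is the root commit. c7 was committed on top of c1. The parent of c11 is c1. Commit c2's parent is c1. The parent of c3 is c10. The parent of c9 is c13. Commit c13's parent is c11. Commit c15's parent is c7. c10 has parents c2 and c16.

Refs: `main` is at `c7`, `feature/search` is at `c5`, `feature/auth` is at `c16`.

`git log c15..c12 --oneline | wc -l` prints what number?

10

Reachable from c12: {c1, c10, c11, c12, c13, c15, c16, c2, c3, c4, c7, c8, c9}.
Reachable from c15: {c1, c15, c7}.
In c12's history but not c15's: {c10, c11, c12, c13, c16, c2, c3, c4, c8, c9} — 10 commits.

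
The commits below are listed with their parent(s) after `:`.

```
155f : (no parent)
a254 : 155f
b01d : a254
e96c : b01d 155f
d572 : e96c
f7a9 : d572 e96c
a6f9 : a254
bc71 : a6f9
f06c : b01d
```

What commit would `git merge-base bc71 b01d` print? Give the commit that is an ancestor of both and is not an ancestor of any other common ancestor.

a254

Ancestors of bc71: {155f, a254, a6f9, bc71}.
Ancestors of b01d: {155f, a254, b01d}.
Common ancestors: {155f, a254}.
Among these, a254 is not an ancestor of any other common ancestor — it is the merge base.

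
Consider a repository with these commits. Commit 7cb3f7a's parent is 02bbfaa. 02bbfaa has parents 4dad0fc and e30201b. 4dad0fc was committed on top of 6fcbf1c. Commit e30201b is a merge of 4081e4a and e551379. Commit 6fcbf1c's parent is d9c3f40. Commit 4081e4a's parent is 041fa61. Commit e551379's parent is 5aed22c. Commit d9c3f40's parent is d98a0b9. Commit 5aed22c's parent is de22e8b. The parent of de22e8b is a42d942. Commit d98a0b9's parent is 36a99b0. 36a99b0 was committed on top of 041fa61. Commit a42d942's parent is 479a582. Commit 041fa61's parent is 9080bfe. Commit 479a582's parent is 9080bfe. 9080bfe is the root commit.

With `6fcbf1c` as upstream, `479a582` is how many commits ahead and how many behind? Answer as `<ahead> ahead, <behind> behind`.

1 ahead, 5 behind

Reachable from 479a582: {479a582, 9080bfe}.
Reachable from 6fcbf1c: {041fa61, 36a99b0, 6fcbf1c, 9080bfe, d98a0b9, d9c3f40}.
Only in 479a582's history (ahead): {479a582} — 1.
Only in 6fcbf1c's history (behind): {041fa61, 36a99b0, 6fcbf1c, d98a0b9, d9c3f40} — 5.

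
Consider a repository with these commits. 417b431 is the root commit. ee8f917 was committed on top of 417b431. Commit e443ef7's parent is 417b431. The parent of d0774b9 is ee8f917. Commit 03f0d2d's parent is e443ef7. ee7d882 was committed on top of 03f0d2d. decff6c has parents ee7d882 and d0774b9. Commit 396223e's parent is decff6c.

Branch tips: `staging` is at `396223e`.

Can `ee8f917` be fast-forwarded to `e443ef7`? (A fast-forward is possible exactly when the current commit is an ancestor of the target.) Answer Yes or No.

A fast-forward from ee8f917 to e443ef7 is possible iff ee8f917 is an ancestor of e443ef7.
Ancestors of e443ef7: {417b431, e443ef7}.
ee8f917 is not among them, so fast-forward is not possible.

No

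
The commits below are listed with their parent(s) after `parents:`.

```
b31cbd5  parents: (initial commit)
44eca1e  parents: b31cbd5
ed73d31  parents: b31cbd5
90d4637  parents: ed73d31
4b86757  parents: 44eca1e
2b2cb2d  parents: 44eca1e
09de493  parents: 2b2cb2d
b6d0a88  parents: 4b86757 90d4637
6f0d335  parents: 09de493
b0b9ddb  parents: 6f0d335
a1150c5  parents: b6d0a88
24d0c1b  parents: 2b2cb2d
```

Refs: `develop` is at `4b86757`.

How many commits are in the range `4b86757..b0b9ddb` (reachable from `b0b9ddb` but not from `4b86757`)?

Reachable from b0b9ddb: {09de493, 2b2cb2d, 44eca1e, 6f0d335, b0b9ddb, b31cbd5}.
Reachable from 4b86757: {44eca1e, 4b86757, b31cbd5}.
In b0b9ddb's history but not 4b86757's: {09de493, 2b2cb2d, 6f0d335, b0b9ddb} — 4 commits.

4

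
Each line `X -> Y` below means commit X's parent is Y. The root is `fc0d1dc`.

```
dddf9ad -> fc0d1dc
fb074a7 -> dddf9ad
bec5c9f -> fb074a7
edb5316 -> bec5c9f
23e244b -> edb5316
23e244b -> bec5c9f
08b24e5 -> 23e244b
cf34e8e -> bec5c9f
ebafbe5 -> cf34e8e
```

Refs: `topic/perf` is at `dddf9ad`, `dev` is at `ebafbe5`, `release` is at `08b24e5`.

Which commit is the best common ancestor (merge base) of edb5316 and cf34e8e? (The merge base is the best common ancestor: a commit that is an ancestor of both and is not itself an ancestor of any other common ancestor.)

Ancestors of edb5316: {bec5c9f, dddf9ad, edb5316, fb074a7, fc0d1dc}.
Ancestors of cf34e8e: {bec5c9f, cf34e8e, dddf9ad, fb074a7, fc0d1dc}.
Common ancestors: {bec5c9f, dddf9ad, fb074a7, fc0d1dc}.
Among these, bec5c9f is not an ancestor of any other common ancestor — it is the merge base.

bec5c9f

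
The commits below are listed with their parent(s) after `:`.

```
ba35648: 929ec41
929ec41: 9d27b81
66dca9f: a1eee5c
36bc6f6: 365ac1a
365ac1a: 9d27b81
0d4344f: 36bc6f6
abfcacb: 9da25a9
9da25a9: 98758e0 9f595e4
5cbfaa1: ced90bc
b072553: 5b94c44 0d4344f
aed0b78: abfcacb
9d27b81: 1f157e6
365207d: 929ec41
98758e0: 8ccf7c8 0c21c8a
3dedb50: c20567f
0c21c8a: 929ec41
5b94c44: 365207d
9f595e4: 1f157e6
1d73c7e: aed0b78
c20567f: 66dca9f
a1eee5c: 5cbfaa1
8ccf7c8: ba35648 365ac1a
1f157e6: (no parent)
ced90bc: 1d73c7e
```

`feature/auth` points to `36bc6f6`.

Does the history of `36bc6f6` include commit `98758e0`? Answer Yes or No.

No

Ancestors of 36bc6f6: {1f157e6, 365ac1a, 36bc6f6, 9d27b81}.
98758e0 is not in that set, so it is not an ancestor of 36bc6f6.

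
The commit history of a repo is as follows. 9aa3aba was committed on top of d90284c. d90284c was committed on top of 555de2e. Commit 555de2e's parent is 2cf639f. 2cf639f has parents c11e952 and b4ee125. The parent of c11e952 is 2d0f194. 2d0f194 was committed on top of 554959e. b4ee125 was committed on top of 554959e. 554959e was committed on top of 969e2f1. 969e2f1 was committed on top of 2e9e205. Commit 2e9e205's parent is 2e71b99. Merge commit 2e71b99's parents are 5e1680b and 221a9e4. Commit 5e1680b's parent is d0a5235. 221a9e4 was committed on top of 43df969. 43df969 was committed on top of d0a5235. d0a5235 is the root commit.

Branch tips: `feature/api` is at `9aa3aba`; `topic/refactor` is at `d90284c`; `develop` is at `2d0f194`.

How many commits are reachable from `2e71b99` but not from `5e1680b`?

3

Reachable from 2e71b99: {221a9e4, 2e71b99, 43df969, 5e1680b, d0a5235}.
Reachable from 5e1680b: {5e1680b, d0a5235}.
In 2e71b99's history but not 5e1680b's: {221a9e4, 2e71b99, 43df969} — 3 commits.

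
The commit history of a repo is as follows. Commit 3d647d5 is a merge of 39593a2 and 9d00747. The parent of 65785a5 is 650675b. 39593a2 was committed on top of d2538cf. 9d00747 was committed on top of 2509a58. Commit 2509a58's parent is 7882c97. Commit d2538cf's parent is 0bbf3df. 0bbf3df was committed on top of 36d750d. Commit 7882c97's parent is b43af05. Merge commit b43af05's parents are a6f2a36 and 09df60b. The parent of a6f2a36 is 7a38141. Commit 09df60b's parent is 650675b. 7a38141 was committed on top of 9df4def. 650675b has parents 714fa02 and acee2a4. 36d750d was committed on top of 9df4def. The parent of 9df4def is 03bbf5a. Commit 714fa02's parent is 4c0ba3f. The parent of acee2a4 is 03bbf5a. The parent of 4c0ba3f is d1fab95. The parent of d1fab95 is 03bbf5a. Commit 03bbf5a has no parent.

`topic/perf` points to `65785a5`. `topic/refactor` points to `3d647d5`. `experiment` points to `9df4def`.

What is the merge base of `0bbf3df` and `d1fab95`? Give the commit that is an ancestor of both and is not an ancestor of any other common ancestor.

03bbf5a

Ancestors of 0bbf3df: {03bbf5a, 0bbf3df, 36d750d, 9df4def}.
Ancestors of d1fab95: {03bbf5a, d1fab95}.
Common ancestors: {03bbf5a}.
The only common ancestor is 03bbf5a, so it is the merge base.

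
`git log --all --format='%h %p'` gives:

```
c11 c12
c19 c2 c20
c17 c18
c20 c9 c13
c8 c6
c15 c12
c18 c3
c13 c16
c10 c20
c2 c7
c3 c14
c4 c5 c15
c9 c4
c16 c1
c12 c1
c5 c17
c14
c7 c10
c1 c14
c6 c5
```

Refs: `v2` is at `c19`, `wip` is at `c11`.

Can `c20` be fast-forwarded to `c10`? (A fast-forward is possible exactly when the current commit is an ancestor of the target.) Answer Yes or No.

Yes

A fast-forward from c20 to c10 is possible iff c20 is an ancestor of c10.
Ancestors of c10: {c1, c10, c12, c13, c14, c15, c16, c17, c18, c20, c3, c4, c5, c9}.
c20 is among them, so fast-forward is possible.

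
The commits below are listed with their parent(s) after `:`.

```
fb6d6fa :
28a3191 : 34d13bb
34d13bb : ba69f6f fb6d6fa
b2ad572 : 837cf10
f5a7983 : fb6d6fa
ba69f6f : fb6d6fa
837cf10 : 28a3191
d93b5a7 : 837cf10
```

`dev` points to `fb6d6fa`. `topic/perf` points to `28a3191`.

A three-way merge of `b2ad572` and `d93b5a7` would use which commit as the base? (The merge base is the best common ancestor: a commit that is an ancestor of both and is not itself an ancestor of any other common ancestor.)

837cf10

Ancestors of b2ad572: {28a3191, 34d13bb, 837cf10, b2ad572, ba69f6f, fb6d6fa}.
Ancestors of d93b5a7: {28a3191, 34d13bb, 837cf10, ba69f6f, d93b5a7, fb6d6fa}.
Common ancestors: {28a3191, 34d13bb, 837cf10, ba69f6f, fb6d6fa}.
Among these, 837cf10 is not an ancestor of any other common ancestor — it is the merge base.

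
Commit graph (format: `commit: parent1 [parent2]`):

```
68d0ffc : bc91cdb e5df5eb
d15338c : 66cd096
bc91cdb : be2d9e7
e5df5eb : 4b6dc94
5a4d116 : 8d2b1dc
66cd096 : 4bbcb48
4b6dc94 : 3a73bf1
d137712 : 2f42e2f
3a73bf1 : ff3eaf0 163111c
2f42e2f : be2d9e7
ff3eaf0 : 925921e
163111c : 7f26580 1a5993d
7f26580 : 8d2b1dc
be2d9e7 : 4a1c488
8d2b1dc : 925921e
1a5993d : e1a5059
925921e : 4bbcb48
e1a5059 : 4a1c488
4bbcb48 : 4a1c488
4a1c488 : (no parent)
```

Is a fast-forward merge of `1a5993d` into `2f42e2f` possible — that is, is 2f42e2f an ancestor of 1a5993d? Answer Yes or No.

No

A fast-forward from 2f42e2f to 1a5993d is possible iff 2f42e2f is an ancestor of 1a5993d.
Ancestors of 1a5993d: {1a5993d, 4a1c488, e1a5059}.
2f42e2f is not among them, so fast-forward is not possible.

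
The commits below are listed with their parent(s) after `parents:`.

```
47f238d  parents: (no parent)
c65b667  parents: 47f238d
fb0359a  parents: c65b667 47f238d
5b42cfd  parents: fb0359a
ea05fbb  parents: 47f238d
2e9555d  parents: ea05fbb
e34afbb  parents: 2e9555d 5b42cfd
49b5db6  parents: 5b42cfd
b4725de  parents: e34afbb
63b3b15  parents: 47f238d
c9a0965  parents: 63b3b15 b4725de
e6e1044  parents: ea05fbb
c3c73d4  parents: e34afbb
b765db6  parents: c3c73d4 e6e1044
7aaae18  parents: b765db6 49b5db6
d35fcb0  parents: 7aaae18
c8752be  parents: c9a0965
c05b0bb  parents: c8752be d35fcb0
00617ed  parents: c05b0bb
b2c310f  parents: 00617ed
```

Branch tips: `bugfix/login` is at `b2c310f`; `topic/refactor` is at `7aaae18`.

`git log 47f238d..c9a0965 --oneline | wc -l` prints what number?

9

Reachable from c9a0965: {2e9555d, 47f238d, 5b42cfd, 63b3b15, b4725de, c65b667, c9a0965, e34afbb, ea05fbb, fb0359a}.
Reachable from 47f238d: {47f238d}.
In c9a0965's history but not 47f238d's: {2e9555d, 5b42cfd, 63b3b15, b4725de, c65b667, c9a0965, e34afbb, ea05fbb, fb0359a} — 9 commits.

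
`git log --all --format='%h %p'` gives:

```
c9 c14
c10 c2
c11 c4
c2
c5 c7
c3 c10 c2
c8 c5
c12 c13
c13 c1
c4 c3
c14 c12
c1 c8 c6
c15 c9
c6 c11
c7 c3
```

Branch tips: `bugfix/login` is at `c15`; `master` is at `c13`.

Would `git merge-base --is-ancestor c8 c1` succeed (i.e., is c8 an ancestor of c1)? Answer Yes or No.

Ancestors of c1 (commits reachable by following parents): {c1, c10, c11, c2, c3, c4, c5, c6, c7, c8}.
c8 is in that set, so it is an ancestor of c1.

Yes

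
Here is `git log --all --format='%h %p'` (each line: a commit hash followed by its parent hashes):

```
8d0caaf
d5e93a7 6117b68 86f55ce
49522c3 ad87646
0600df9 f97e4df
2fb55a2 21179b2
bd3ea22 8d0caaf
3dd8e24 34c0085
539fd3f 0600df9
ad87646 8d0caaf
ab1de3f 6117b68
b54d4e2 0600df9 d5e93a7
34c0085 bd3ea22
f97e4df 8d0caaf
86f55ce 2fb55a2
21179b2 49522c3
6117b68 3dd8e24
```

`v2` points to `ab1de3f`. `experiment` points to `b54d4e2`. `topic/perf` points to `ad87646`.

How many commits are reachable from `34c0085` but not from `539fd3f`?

Reachable from 34c0085: {34c0085, 8d0caaf, bd3ea22}.
Reachable from 539fd3f: {0600df9, 539fd3f, 8d0caaf, f97e4df}.
In 34c0085's history but not 539fd3f's: {34c0085, bd3ea22} — 2 commits.

2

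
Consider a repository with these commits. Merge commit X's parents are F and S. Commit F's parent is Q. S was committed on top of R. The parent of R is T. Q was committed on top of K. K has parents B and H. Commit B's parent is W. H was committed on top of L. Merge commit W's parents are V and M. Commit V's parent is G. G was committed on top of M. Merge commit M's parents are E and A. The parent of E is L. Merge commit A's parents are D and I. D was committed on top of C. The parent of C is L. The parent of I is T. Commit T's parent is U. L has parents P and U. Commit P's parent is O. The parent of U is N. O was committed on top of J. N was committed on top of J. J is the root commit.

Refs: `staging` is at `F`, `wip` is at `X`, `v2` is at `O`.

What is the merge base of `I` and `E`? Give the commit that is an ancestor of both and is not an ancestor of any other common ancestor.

Ancestors of I: {I, J, N, T, U}.
Ancestors of E: {E, J, L, N, O, P, U}.
Common ancestors: {J, N, U}.
Among these, U is not an ancestor of any other common ancestor — it is the merge base.

U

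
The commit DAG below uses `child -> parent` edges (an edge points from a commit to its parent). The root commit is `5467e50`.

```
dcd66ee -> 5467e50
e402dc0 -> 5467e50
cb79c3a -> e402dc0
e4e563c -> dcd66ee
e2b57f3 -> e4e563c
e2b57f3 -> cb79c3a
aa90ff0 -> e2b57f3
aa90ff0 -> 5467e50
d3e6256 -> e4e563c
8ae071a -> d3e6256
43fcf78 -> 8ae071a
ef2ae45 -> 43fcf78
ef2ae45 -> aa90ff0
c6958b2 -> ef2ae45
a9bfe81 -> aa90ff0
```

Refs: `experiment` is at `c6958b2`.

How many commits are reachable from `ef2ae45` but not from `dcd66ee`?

9

Reachable from ef2ae45: {43fcf78, 5467e50, 8ae071a, aa90ff0, cb79c3a, d3e6256, dcd66ee, e2b57f3, e402dc0, e4e563c, ef2ae45}.
Reachable from dcd66ee: {5467e50, dcd66ee}.
In ef2ae45's history but not dcd66ee's: {43fcf78, 8ae071a, aa90ff0, cb79c3a, d3e6256, e2b57f3, e402dc0, e4e563c, ef2ae45} — 9 commits.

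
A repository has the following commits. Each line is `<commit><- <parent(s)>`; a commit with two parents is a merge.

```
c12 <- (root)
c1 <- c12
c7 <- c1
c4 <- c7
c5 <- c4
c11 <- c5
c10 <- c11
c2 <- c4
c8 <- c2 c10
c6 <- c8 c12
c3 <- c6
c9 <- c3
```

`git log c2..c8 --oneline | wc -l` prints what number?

4

Reachable from c8: {c1, c10, c11, c12, c2, c4, c5, c7, c8}.
Reachable from c2: {c1, c12, c2, c4, c7}.
In c8's history but not c2's: {c10, c11, c5, c8} — 4 commits.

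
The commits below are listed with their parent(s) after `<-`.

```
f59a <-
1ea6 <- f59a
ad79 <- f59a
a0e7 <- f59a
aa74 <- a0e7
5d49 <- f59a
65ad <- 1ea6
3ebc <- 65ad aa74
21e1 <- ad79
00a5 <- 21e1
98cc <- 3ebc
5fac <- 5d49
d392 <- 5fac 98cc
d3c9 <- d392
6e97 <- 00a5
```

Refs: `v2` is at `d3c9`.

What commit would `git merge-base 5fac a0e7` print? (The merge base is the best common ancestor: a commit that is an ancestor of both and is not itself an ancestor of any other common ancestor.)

f59a

Ancestors of 5fac: {5d49, 5fac, f59a}.
Ancestors of a0e7: {a0e7, f59a}.
Common ancestors: {f59a}.
The only common ancestor is f59a, so it is the merge base.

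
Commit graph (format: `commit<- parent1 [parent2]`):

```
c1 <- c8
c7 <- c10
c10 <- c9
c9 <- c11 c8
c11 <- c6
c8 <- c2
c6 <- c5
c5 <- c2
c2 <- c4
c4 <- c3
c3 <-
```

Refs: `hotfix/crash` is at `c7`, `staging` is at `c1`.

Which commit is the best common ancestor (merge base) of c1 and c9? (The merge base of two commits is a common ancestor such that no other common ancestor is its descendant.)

Ancestors of c1: {c1, c2, c3, c4, c8}.
Ancestors of c9: {c11, c2, c3, c4, c5, c6, c8, c9}.
Common ancestors: {c2, c3, c4, c8}.
Among these, c8 is not an ancestor of any other common ancestor — it is the merge base.

c8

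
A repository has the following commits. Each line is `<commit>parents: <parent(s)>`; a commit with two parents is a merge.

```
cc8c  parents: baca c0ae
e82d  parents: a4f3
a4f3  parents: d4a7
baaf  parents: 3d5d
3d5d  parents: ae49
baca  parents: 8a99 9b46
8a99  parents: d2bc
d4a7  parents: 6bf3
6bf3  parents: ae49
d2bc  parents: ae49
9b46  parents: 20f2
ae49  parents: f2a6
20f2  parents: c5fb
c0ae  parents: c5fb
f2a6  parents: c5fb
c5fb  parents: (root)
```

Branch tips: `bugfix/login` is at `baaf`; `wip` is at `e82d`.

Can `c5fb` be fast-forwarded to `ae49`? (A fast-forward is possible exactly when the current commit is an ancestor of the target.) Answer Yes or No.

A fast-forward from c5fb to ae49 is possible iff c5fb is an ancestor of ae49.
Ancestors of ae49: {ae49, c5fb, f2a6}.
c5fb is among them, so fast-forward is possible.

Yes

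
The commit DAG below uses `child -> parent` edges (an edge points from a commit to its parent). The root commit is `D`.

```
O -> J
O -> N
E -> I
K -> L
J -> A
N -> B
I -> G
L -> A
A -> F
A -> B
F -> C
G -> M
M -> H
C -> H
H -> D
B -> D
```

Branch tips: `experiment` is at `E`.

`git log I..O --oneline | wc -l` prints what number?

Reachable from O: {A, B, C, D, F, H, J, N, O}.
Reachable from I: {D, G, H, I, M}.
In O's history but not I's: {A, B, C, F, J, N, O} — 7 commits.

7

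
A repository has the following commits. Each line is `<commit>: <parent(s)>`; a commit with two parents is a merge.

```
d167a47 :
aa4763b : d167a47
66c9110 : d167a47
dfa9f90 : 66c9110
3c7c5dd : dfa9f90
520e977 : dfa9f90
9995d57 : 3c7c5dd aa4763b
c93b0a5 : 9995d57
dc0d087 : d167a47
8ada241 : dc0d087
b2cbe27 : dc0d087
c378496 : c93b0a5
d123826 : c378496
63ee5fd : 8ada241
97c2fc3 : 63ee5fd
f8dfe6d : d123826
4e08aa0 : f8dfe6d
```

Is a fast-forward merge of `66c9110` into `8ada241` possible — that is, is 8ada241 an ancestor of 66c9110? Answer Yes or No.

A fast-forward from 8ada241 to 66c9110 is possible iff 8ada241 is an ancestor of 66c9110.
Ancestors of 66c9110: {66c9110, d167a47}.
8ada241 is not among them, so fast-forward is not possible.

No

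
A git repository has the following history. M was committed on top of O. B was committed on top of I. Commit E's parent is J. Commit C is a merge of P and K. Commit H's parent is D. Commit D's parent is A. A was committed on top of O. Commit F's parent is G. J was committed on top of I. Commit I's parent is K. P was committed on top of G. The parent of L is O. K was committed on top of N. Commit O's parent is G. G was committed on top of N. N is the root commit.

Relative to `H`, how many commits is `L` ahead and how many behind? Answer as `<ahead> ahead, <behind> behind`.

Reachable from L: {G, L, N, O}.
Reachable from H: {A, D, G, H, N, O}.
Only in L's history (ahead): {L} — 1.
Only in H's history (behind): {A, D, H} — 3.

1 ahead, 3 behind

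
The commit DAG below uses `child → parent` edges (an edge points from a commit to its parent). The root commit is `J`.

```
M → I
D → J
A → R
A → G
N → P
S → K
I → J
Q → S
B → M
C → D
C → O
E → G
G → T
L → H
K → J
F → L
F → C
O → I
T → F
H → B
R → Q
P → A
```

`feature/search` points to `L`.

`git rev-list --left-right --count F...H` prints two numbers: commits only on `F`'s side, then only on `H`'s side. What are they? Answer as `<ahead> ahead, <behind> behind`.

Reachable from F: {B, C, D, F, H, I, J, L, M, O}.
Reachable from H: {B, H, I, J, M}.
Only in F's history (ahead): {C, D, F, L, O} — 5.
Only in H's history (behind): {} — 0.

5 ahead, 0 behind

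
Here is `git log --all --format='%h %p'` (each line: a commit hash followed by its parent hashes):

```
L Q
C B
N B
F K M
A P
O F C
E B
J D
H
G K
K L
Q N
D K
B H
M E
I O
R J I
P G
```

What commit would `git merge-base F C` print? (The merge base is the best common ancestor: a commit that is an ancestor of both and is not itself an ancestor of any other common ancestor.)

Ancestors of F: {B, E, F, H, K, L, M, N, Q}.
Ancestors of C: {B, C, H}.
Common ancestors: {B, H}.
Among these, B is not an ancestor of any other common ancestor — it is the merge base.

B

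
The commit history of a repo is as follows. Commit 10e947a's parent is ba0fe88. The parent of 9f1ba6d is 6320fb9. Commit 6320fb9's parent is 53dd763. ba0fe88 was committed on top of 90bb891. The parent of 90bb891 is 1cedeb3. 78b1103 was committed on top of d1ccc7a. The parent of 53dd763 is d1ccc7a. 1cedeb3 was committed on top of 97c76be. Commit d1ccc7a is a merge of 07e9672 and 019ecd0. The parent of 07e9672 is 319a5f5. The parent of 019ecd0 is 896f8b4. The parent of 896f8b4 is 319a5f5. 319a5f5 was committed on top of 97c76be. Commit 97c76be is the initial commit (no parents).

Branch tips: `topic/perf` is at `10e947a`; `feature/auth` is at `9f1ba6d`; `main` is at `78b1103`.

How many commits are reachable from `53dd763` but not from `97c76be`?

Reachable from 53dd763: {019ecd0, 07e9672, 319a5f5, 53dd763, 896f8b4, 97c76be, d1ccc7a}.
Reachable from 97c76be: {97c76be}.
In 53dd763's history but not 97c76be's: {019ecd0, 07e9672, 319a5f5, 53dd763, 896f8b4, d1ccc7a} — 6 commits.

6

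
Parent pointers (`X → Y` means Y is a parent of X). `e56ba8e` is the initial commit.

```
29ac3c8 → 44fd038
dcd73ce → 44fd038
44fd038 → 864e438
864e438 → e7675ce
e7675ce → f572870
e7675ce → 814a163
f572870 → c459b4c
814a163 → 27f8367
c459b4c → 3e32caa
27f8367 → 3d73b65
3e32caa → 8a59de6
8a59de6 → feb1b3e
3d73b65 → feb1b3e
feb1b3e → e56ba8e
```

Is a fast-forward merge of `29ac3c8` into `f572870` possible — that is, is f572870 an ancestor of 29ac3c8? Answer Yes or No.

A fast-forward from f572870 to 29ac3c8 is possible iff f572870 is an ancestor of 29ac3c8.
Ancestors of 29ac3c8: {27f8367, 29ac3c8, 3d73b65, 3e32caa, 44fd038, 814a163, 864e438, 8a59de6, c459b4c, e56ba8e, e7675ce, f572870, feb1b3e}.
f572870 is among them, so fast-forward is possible.

Yes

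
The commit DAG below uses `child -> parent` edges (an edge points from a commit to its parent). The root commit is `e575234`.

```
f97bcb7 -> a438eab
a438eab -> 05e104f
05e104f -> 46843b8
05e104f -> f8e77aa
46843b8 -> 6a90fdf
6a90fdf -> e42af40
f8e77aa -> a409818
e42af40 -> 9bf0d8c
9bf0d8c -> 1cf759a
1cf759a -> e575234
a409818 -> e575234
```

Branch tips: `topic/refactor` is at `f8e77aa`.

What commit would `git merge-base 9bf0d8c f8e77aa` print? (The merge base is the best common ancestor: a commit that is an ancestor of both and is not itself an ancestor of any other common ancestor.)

e575234

Ancestors of 9bf0d8c: {1cf759a, 9bf0d8c, e575234}.
Ancestors of f8e77aa: {a409818, e575234, f8e77aa}.
Common ancestors: {e575234}.
The only common ancestor is e575234, so it is the merge base.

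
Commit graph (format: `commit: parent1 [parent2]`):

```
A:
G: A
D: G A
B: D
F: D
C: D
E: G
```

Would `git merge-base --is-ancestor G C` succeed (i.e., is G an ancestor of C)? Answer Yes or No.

Yes

Ancestors of C (commits reachable by following parents): {A, C, D, G}.
G is in that set, so it is an ancestor of C.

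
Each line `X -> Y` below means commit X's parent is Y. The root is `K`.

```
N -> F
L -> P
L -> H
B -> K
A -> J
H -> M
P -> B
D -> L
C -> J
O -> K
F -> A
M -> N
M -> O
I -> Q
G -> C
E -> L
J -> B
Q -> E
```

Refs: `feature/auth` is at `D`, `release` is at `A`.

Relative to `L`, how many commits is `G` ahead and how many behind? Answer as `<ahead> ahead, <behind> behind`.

2 ahead, 8 behind

Reachable from G: {B, C, G, J, K}.
Reachable from L: {A, B, F, H, J, K, L, M, N, O, P}.
Only in G's history (ahead): {C, G} — 2.
Only in L's history (behind): {A, F, H, L, M, N, O, P} — 8.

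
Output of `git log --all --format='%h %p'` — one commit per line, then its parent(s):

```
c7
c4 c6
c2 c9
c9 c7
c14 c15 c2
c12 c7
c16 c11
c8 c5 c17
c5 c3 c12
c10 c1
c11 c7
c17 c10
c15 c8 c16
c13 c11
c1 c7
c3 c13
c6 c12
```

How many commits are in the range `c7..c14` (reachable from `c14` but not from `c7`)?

Reachable from c14: {c1, c10, c11, c12, c13, c14, c15, c16, c17, c2, c3, c5, c7, c8, c9}.
Reachable from c7: {c7}.
In c14's history but not c7's: {c1, c10, c11, c12, c13, c14, c15, c16, c17, c2, c3, c5, c8, c9} — 14 commits.

14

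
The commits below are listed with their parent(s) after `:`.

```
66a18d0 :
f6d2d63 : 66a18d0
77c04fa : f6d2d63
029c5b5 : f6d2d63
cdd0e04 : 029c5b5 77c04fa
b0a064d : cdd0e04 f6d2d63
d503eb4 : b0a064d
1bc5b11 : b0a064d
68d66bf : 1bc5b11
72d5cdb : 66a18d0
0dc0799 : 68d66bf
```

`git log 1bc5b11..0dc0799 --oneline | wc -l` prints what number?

Reachable from 0dc0799: {029c5b5, 0dc0799, 1bc5b11, 66a18d0, 68d66bf, 77c04fa, b0a064d, cdd0e04, f6d2d63}.
Reachable from 1bc5b11: {029c5b5, 1bc5b11, 66a18d0, 77c04fa, b0a064d, cdd0e04, f6d2d63}.
In 0dc0799's history but not 1bc5b11's: {0dc0799, 68d66bf} — 2 commits.

2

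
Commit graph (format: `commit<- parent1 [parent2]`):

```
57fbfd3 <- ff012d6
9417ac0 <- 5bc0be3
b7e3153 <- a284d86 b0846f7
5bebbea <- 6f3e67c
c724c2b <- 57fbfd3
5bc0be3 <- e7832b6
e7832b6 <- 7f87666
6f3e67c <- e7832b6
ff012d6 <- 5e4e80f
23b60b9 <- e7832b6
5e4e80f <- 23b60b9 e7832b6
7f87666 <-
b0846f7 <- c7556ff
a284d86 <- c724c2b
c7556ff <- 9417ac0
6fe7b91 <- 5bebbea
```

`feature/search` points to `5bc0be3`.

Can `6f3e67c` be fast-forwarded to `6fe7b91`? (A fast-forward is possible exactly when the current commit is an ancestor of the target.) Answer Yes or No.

A fast-forward from 6f3e67c to 6fe7b91 is possible iff 6f3e67c is an ancestor of 6fe7b91.
Ancestors of 6fe7b91: {5bebbea, 6f3e67c, 6fe7b91, 7f87666, e7832b6}.
6f3e67c is among them, so fast-forward is possible.

Yes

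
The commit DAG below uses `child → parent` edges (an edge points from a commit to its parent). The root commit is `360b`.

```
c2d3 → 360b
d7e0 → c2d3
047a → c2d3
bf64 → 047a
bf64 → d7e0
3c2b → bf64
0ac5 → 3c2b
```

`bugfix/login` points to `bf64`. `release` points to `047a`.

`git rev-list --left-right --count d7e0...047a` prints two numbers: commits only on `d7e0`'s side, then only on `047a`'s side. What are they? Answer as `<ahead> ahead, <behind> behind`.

1 ahead, 1 behind

Reachable from d7e0: {360b, c2d3, d7e0}.
Reachable from 047a: {047a, 360b, c2d3}.
Only in d7e0's history (ahead): {d7e0} — 1.
Only in 047a's history (behind): {047a} — 1.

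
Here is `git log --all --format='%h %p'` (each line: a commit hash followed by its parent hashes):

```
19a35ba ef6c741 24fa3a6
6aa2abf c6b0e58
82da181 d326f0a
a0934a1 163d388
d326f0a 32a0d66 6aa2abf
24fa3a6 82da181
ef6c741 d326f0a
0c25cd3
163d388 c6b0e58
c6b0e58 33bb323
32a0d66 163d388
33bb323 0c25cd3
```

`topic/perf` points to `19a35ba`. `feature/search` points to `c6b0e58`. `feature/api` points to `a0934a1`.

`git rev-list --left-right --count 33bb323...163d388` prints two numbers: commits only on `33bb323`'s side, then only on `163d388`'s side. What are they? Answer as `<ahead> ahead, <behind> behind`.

0 ahead, 2 behind

Reachable from 33bb323: {0c25cd3, 33bb323}.
Reachable from 163d388: {0c25cd3, 163d388, 33bb323, c6b0e58}.
Only in 33bb323's history (ahead): {} — 0.
Only in 163d388's history (behind): {163d388, c6b0e58} — 2.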